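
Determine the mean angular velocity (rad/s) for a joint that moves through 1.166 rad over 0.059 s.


omega = delta_theta / delta_t
omega = 1.166 / 0.059
omega = 19.7627


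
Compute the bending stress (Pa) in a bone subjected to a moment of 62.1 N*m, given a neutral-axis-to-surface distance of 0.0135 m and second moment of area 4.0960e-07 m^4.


sigma = M * c / I
sigma = 62.1 * 0.0135 / 4.0960e-07
M * c = 0.8384
sigma = 2.0468e+06


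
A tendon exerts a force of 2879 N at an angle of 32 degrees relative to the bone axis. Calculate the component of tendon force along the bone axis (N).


F_eff = F_tendon * cos(theta)
theta = 32 deg = 0.5585 rad
cos(theta) = 0.8480
F_eff = 2879 * 0.8480
F_eff = 2441.5305


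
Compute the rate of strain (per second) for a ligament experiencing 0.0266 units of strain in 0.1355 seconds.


strain_rate = delta_strain / delta_t
strain_rate = 0.0266 / 0.1355
strain_rate = 0.1963


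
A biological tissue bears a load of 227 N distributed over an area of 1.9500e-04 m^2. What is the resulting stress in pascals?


stress = F / A
stress = 227 / 1.9500e-04
stress = 1.1641e+06


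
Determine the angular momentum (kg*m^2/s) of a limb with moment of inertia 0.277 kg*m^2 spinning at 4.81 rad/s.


L = I * omega
L = 0.277 * 4.81
L = 1.3324


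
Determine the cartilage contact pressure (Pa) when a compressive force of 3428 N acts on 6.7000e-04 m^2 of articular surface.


P = F / A
P = 3428 / 6.7000e-04
P = 5.1164e+06


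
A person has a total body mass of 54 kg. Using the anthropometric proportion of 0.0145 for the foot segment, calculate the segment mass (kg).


m_segment = body_mass * fraction
m_segment = 54 * 0.0145
m_segment = 0.7830


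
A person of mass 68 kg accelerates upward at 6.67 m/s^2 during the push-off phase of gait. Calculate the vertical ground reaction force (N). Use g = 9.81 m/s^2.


GRF = m * (g + a)
GRF = 68 * (9.81 + 6.67)
GRF = 68 * 16.4800
GRF = 1120.6400


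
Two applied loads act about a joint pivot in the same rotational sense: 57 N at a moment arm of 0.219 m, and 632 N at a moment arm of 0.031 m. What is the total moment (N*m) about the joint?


M = F1 * d1 + F2 * d2
M = 57 * 0.219 + 632 * 0.031
M = 12.4830 + 19.5920
M = 32.0750


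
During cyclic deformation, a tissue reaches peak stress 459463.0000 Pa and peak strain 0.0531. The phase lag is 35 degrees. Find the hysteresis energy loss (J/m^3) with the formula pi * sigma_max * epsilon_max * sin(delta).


E_loss = pi * sigma_max * epsilon_max * sin(delta)
delta = 35 deg = 0.6109 rad
sin(delta) = 0.5736
E_loss = pi * 459463.0000 * 0.0531 * 0.5736
E_loss = 43962.8905


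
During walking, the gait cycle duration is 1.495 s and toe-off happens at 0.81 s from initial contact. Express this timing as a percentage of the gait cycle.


pct = (event_time / cycle_time) * 100
pct = (0.81 / 1.495) * 100
ratio = 0.5418
pct = 54.1806


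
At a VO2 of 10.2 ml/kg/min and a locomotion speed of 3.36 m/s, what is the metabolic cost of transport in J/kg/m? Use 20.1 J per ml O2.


Power per kg = VO2 * 20.1 / 60
Power per kg = 10.2 * 20.1 / 60 = 3.4170 W/kg
Cost = power_per_kg / speed
Cost = 3.4170 / 3.36
Cost = 1.0170


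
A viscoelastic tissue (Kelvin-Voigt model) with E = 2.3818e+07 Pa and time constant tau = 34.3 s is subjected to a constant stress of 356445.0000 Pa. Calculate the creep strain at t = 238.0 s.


epsilon(t) = (sigma/E) * (1 - exp(-t/tau))
sigma/E = 356445.0000 / 2.3818e+07 = 0.0150
exp(-t/tau) = exp(-238.0 / 34.3) = 9.6946e-04
epsilon = 0.0150 * (1 - 9.6946e-04)
epsilon = 0.0150


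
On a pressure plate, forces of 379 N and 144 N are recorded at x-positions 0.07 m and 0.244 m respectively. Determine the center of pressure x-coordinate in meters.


COP_x = (F1*x1 + F2*x2) / (F1 + F2)
COP_x = (379*0.07 + 144*0.244) / (379 + 144)
Numerator = 61.6660
Denominator = 523
COP_x = 0.1179


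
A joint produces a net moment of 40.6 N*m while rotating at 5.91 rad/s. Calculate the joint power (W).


P = M * omega
P = 40.6 * 5.91
P = 239.9460


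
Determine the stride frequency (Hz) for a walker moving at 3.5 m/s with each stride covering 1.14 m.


f = v / stride_length
f = 3.5 / 1.14
f = 3.0702


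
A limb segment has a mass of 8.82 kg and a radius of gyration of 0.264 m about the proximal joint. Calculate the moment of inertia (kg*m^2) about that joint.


I = m * k^2
I = 8.82 * 0.264^2
k^2 = 0.0697
I = 0.6147


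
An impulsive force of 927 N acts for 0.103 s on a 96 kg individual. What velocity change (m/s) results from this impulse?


J = F * dt = 927 * 0.103 = 95.4810 N*s
delta_v = J / m
delta_v = 95.4810 / 96
delta_v = 0.9946


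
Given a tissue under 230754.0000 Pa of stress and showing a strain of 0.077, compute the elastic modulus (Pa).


E = stress / strain
E = 230754.0000 / 0.077
E = 2.9968e+06


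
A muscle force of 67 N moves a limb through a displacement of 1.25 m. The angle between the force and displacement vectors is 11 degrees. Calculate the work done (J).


W = F * d * cos(theta)
theta = 11 deg = 0.1920 rad
cos(theta) = 0.9816
W = 67 * 1.25 * 0.9816
W = 82.2113


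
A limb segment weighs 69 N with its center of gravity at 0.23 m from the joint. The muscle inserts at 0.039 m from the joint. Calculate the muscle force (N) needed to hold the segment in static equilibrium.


F_muscle = W * d_load / d_muscle
F_muscle = 69 * 0.23 / 0.039
Numerator = 15.8700
F_muscle = 406.9231


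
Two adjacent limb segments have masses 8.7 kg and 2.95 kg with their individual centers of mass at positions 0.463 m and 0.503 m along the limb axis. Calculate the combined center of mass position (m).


COM = (m1*x1 + m2*x2) / (m1 + m2)
COM = (8.7*0.463 + 2.95*0.503) / (8.7 + 2.95)
Numerator = 5.5120
Denominator = 11.6500
COM = 0.4731


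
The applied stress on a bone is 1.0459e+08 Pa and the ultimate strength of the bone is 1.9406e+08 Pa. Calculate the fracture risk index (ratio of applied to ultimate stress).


FRI = applied / ultimate
FRI = 1.0459e+08 / 1.9406e+08
FRI = 0.5390


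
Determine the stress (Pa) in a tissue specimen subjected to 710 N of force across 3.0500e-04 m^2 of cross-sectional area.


stress = F / A
stress = 710 / 3.0500e-04
stress = 2.3279e+06


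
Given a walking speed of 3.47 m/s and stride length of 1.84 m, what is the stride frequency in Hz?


f = v / stride_length
f = 3.47 / 1.84
f = 1.8859


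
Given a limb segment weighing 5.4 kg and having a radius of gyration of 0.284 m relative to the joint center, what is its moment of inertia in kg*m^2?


I = m * k^2
I = 5.4 * 0.284^2
k^2 = 0.0807
I = 0.4355


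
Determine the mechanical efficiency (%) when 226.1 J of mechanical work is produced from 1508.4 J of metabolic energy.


eta = (W_mech / E_meta) * 100
eta = (226.1 / 1508.4) * 100
ratio = 0.1499
eta = 14.9894


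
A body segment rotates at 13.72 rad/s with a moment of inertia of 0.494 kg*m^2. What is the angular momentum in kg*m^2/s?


L = I * omega
L = 0.494 * 13.72
L = 6.7777


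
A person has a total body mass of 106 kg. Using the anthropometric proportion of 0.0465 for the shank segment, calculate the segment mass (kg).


m_segment = body_mass * fraction
m_segment = 106 * 0.0465
m_segment = 4.9290


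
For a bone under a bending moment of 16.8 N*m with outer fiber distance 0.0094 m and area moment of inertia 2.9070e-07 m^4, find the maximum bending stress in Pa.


sigma = M * c / I
sigma = 16.8 * 0.0094 / 2.9070e-07
M * c = 0.1579
sigma = 543240.4541


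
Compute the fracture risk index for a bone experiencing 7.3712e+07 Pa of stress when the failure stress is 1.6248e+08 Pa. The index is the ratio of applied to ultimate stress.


FRI = applied / ultimate
FRI = 7.3712e+07 / 1.6248e+08
FRI = 0.4537


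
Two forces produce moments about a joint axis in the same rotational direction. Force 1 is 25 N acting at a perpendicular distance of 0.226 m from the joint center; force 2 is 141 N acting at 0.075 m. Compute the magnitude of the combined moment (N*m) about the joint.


M = F1 * d1 + F2 * d2
M = 25 * 0.226 + 141 * 0.075
M = 5.6500 + 10.5750
M = 16.2250


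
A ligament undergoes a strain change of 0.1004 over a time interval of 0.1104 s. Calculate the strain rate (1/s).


strain_rate = delta_strain / delta_t
strain_rate = 0.1004 / 0.1104
strain_rate = 0.9094


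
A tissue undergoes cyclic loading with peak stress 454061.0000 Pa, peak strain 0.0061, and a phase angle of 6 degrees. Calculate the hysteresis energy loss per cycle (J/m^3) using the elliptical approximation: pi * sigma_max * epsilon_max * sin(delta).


E_loss = pi * sigma_max * epsilon_max * sin(delta)
delta = 6 deg = 0.1047 rad
sin(delta) = 0.1045
E_loss = pi * 454061.0000 * 0.0061 * 0.1045
E_loss = 909.5540


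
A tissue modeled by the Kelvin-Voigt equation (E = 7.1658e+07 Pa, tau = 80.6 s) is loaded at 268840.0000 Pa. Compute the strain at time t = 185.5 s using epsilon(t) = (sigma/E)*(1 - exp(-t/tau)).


epsilon(t) = (sigma/E) * (1 - exp(-t/tau))
sigma/E = 268840.0000 / 7.1658e+07 = 0.0038
exp(-t/tau) = exp(-185.5 / 80.6) = 0.1001
epsilon = 0.0038 * (1 - 0.1001)
epsilon = 0.0034


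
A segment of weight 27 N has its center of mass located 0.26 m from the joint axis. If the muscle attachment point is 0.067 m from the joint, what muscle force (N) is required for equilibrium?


F_muscle = W * d_load / d_muscle
F_muscle = 27 * 0.26 / 0.067
Numerator = 7.0200
F_muscle = 104.7761


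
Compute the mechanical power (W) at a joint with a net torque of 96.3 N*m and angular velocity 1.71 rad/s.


P = M * omega
P = 96.3 * 1.71
P = 164.6730


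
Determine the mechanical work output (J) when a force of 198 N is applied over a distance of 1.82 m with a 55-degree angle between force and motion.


W = F * d * cos(theta)
theta = 55 deg = 0.9599 rad
cos(theta) = 0.5736
W = 198 * 1.82 * 0.5736
W = 206.6940


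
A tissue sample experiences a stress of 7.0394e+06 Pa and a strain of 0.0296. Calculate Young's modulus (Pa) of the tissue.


E = stress / strain
E = 7.0394e+06 / 0.0296
E = 2.3782e+08


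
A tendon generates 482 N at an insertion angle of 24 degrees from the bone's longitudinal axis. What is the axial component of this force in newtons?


F_eff = F_tendon * cos(theta)
theta = 24 deg = 0.4189 rad
cos(theta) = 0.9135
F_eff = 482 * 0.9135
F_eff = 440.3289


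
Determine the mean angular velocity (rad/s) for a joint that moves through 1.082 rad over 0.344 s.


omega = delta_theta / delta_t
omega = 1.082 / 0.344
omega = 3.1453


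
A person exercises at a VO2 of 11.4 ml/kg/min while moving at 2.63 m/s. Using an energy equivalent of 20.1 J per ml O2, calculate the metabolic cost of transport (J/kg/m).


Power per kg = VO2 * 20.1 / 60
Power per kg = 11.4 * 20.1 / 60 = 3.8190 W/kg
Cost = power_per_kg / speed
Cost = 3.8190 / 2.63
Cost = 1.4521


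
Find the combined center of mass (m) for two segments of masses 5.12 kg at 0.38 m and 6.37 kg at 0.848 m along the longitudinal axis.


COM = (m1*x1 + m2*x2) / (m1 + m2)
COM = (5.12*0.38 + 6.37*0.848) / (5.12 + 6.37)
Numerator = 7.3474
Denominator = 11.4900
COM = 0.6395


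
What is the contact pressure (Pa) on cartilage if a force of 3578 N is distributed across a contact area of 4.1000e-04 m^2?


P = F / A
P = 3578 / 4.1000e-04
P = 8.7268e+06


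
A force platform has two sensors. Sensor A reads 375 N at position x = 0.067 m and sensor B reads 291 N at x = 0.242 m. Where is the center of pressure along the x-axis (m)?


COP_x = (F1*x1 + F2*x2) / (F1 + F2)
COP_x = (375*0.067 + 291*0.242) / (375 + 291)
Numerator = 95.5470
Denominator = 666
COP_x = 0.1435


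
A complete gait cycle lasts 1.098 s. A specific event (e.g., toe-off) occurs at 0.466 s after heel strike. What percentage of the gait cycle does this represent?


pct = (event_time / cycle_time) * 100
pct = (0.466 / 1.098) * 100
ratio = 0.4244
pct = 42.4408


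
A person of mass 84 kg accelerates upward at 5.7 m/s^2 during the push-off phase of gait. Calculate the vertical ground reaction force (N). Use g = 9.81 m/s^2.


GRF = m * (g + a)
GRF = 84 * (9.81 + 5.7)
GRF = 84 * 15.5100
GRF = 1302.8400


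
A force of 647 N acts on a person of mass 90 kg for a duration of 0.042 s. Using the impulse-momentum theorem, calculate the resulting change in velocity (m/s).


J = F * dt = 647 * 0.042 = 27.1740 N*s
delta_v = J / m
delta_v = 27.1740 / 90
delta_v = 0.3019


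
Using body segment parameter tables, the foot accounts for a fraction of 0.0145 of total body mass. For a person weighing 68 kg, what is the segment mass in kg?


m_segment = body_mass * fraction
m_segment = 68 * 0.0145
m_segment = 0.9860


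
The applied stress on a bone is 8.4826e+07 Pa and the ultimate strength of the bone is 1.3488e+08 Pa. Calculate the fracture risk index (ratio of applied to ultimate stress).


FRI = applied / ultimate
FRI = 8.4826e+07 / 1.3488e+08
FRI = 0.6289


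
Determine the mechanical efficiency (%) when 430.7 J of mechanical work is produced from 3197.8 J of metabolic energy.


eta = (W_mech / E_meta) * 100
eta = (430.7 / 3197.8) * 100
ratio = 0.1347
eta = 13.4686


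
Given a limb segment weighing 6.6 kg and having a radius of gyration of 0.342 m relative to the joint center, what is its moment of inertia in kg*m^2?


I = m * k^2
I = 6.6 * 0.342^2
k^2 = 0.1170
I = 0.7720


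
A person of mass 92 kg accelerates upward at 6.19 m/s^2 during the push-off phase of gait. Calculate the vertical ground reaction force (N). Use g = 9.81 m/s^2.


GRF = m * (g + a)
GRF = 92 * (9.81 + 6.19)
GRF = 92 * 16.0000
GRF = 1472.0000


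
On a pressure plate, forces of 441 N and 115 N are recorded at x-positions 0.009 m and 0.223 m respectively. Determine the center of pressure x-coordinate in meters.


COP_x = (F1*x1 + F2*x2) / (F1 + F2)
COP_x = (441*0.009 + 115*0.223) / (441 + 115)
Numerator = 29.6140
Denominator = 556
COP_x = 0.0533


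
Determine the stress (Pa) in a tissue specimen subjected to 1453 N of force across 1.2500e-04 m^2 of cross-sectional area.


stress = F / A
stress = 1453 / 1.2500e-04
stress = 1.1624e+07


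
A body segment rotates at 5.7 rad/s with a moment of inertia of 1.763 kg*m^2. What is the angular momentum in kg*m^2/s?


L = I * omega
L = 1.763 * 5.7
L = 10.0491


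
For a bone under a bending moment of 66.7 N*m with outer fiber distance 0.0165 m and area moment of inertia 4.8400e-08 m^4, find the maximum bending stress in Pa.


sigma = M * c / I
sigma = 66.7 * 0.0165 / 4.8400e-08
M * c = 1.1006
sigma = 2.2739e+07


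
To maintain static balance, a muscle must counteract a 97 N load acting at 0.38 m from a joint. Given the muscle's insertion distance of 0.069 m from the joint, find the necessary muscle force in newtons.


F_muscle = W * d_load / d_muscle
F_muscle = 97 * 0.38 / 0.069
Numerator = 36.8600
F_muscle = 534.2029


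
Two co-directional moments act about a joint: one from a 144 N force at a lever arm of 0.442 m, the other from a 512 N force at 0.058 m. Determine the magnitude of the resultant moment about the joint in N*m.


M = F1 * d1 + F2 * d2
M = 144 * 0.442 + 512 * 0.058
M = 63.6480 + 29.6960
M = 93.3440


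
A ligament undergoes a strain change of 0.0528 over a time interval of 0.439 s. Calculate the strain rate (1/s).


strain_rate = delta_strain / delta_t
strain_rate = 0.0528 / 0.439
strain_rate = 0.1203


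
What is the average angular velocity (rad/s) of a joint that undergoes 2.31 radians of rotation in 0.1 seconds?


omega = delta_theta / delta_t
omega = 2.31 / 0.1
omega = 23.1000


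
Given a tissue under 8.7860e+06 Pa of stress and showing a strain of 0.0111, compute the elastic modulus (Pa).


E = stress / strain
E = 8.7860e+06 / 0.0111
E = 7.9153e+08


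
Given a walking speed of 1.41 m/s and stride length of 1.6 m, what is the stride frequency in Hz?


f = v / stride_length
f = 1.41 / 1.6
f = 0.8812


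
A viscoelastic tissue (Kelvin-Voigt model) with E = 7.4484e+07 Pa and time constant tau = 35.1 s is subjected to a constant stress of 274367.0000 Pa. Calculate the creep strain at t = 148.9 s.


epsilon(t) = (sigma/E) * (1 - exp(-t/tau))
sigma/E = 274367.0000 / 7.4484e+07 = 0.0037
exp(-t/tau) = exp(-148.9 / 35.1) = 0.0144
epsilon = 0.0037 * (1 - 0.0144)
epsilon = 0.0036


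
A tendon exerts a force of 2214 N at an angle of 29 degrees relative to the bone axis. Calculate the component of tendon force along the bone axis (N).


F_eff = F_tendon * cos(theta)
theta = 29 deg = 0.5061 rad
cos(theta) = 0.8746
F_eff = 2214 * 0.8746
F_eff = 1936.4080


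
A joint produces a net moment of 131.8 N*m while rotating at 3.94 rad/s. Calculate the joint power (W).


P = M * omega
P = 131.8 * 3.94
P = 519.2920


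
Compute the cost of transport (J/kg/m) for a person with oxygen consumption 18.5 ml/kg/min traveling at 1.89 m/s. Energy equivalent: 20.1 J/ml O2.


Power per kg = VO2 * 20.1 / 60
Power per kg = 18.5 * 20.1 / 60 = 6.1975 W/kg
Cost = power_per_kg / speed
Cost = 6.1975 / 1.89
Cost = 3.2791


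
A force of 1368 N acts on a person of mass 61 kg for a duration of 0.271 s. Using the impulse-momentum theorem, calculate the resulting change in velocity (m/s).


J = F * dt = 1368 * 0.271 = 370.7280 N*s
delta_v = J / m
delta_v = 370.7280 / 61
delta_v = 6.0775


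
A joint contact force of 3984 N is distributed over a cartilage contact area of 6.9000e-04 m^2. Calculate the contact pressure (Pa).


P = F / A
P = 3984 / 6.9000e-04
P = 5.7739e+06


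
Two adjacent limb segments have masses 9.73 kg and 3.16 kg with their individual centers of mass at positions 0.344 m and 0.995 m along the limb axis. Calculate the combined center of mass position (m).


COM = (m1*x1 + m2*x2) / (m1 + m2)
COM = (9.73*0.344 + 3.16*0.995) / (9.73 + 3.16)
Numerator = 6.4913
Denominator = 12.8900
COM = 0.5036


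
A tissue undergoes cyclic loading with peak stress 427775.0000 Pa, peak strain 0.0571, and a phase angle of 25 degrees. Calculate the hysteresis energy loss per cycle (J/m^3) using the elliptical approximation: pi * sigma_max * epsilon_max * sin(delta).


E_loss = pi * sigma_max * epsilon_max * sin(delta)
delta = 25 deg = 0.4363 rad
sin(delta) = 0.4226
E_loss = pi * 427775.0000 * 0.0571 * 0.4226
E_loss = 32430.2010


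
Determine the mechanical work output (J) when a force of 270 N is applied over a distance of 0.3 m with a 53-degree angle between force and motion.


W = F * d * cos(theta)
theta = 53 deg = 0.9250 rad
cos(theta) = 0.6018
W = 270 * 0.3 * 0.6018
W = 48.7470


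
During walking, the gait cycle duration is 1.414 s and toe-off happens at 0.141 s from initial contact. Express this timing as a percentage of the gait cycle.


pct = (event_time / cycle_time) * 100
pct = (0.141 / 1.414) * 100
ratio = 0.0997
pct = 9.9717


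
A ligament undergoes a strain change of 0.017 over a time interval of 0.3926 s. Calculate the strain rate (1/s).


strain_rate = delta_strain / delta_t
strain_rate = 0.017 / 0.3926
strain_rate = 0.0433


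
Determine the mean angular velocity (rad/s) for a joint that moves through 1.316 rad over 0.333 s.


omega = delta_theta / delta_t
omega = 1.316 / 0.333
omega = 3.9520


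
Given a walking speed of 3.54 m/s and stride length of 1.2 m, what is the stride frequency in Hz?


f = v / stride_length
f = 3.54 / 1.2
f = 2.9500


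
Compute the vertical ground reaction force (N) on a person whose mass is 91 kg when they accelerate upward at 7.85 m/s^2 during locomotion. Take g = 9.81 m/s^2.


GRF = m * (g + a)
GRF = 91 * (9.81 + 7.85)
GRF = 91 * 17.6600
GRF = 1607.0600


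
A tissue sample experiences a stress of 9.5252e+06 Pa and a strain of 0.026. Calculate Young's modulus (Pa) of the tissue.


E = stress / strain
E = 9.5252e+06 / 0.026
E = 3.6635e+08


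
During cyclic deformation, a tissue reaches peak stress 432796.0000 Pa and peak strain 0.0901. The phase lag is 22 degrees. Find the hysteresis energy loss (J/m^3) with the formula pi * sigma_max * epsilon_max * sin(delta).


E_loss = pi * sigma_max * epsilon_max * sin(delta)
delta = 22 deg = 0.3840 rad
sin(delta) = 0.3746
E_loss = pi * 432796.0000 * 0.0901 * 0.3746
E_loss = 45891.6126


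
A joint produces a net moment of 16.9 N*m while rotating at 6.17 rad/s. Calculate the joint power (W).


P = M * omega
P = 16.9 * 6.17
P = 104.2730


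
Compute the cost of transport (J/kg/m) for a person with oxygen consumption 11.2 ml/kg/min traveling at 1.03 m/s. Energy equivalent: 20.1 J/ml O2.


Power per kg = VO2 * 20.1 / 60
Power per kg = 11.2 * 20.1 / 60 = 3.7520 W/kg
Cost = power_per_kg / speed
Cost = 3.7520 / 1.03
Cost = 3.6427


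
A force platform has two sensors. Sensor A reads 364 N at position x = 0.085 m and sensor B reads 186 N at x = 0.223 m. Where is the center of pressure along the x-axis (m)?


COP_x = (F1*x1 + F2*x2) / (F1 + F2)
COP_x = (364*0.085 + 186*0.223) / (364 + 186)
Numerator = 72.4180
Denominator = 550
COP_x = 0.1317


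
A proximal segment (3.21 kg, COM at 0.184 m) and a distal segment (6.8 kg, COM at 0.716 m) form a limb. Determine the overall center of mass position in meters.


COM = (m1*x1 + m2*x2) / (m1 + m2)
COM = (3.21*0.184 + 6.8*0.716) / (3.21 + 6.8)
Numerator = 5.4594
Denominator = 10.0100
COM = 0.5454


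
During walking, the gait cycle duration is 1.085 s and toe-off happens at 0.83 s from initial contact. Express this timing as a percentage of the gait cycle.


pct = (event_time / cycle_time) * 100
pct = (0.83 / 1.085) * 100
ratio = 0.7650
pct = 76.4977


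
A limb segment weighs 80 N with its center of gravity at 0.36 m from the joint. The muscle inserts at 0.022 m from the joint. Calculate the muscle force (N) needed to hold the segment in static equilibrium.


F_muscle = W * d_load / d_muscle
F_muscle = 80 * 0.36 / 0.022
Numerator = 28.8000
F_muscle = 1309.0909


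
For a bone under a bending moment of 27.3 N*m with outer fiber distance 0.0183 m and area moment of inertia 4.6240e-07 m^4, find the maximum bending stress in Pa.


sigma = M * c / I
sigma = 27.3 * 0.0183 / 4.6240e-07
M * c = 0.4996
sigma = 1.0804e+06


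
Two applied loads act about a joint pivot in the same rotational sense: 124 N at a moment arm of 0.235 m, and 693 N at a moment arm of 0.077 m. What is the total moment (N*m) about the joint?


M = F1 * d1 + F2 * d2
M = 124 * 0.235 + 693 * 0.077
M = 29.1400 + 53.3610
M = 82.5010


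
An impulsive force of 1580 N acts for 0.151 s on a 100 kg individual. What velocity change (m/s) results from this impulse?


J = F * dt = 1580 * 0.151 = 238.5800 N*s
delta_v = J / m
delta_v = 238.5800 / 100
delta_v = 2.3858


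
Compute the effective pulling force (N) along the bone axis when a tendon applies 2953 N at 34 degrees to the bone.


F_eff = F_tendon * cos(theta)
theta = 34 deg = 0.5934 rad
cos(theta) = 0.8290
F_eff = 2953 * 0.8290
F_eff = 2448.1480


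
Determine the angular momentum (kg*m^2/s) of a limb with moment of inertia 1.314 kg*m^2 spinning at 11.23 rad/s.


L = I * omega
L = 1.314 * 11.23
L = 14.7562


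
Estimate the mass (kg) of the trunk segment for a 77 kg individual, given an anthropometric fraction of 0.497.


m_segment = body_mass * fraction
m_segment = 77 * 0.497
m_segment = 38.2690


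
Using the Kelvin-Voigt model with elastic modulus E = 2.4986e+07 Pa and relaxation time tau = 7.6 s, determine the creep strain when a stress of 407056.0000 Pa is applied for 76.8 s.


epsilon(t) = (sigma/E) * (1 - exp(-t/tau))
sigma/E = 407056.0000 / 2.4986e+07 = 0.0163
exp(-t/tau) = exp(-76.8 / 7.6) = 4.0864e-05
epsilon = 0.0163 * (1 - 4.0864e-05)
epsilon = 0.0163


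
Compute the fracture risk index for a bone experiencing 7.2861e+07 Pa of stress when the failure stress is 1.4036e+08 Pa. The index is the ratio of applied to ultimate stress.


FRI = applied / ultimate
FRI = 7.2861e+07 / 1.4036e+08
FRI = 0.5191


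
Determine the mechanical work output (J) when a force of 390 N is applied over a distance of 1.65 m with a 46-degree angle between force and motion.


W = F * d * cos(theta)
theta = 46 deg = 0.8029 rad
cos(theta) = 0.6947
W = 390 * 1.65 * 0.6947
W = 447.0127


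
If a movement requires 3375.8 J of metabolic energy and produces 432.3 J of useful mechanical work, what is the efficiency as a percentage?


eta = (W_mech / E_meta) * 100
eta = (432.3 / 3375.8) * 100
ratio = 0.1281
eta = 12.8059


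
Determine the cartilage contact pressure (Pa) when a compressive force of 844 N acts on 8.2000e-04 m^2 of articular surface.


P = F / A
P = 844 / 8.2000e-04
P = 1.0293e+06


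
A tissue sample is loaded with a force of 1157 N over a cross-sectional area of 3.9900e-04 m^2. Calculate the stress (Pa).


stress = F / A
stress = 1157 / 3.9900e-04
stress = 2.8997e+06


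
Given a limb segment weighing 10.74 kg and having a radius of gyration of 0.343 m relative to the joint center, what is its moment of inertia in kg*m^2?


I = m * k^2
I = 10.74 * 0.343^2
k^2 = 0.1176
I = 1.2636


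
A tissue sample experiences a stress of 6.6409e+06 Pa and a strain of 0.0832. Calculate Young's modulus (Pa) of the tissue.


E = stress / strain
E = 6.6409e+06 / 0.0832
E = 7.9819e+07


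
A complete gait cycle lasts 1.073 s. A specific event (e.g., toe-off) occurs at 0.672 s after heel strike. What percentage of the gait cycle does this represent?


pct = (event_time / cycle_time) * 100
pct = (0.672 / 1.073) * 100
ratio = 0.6263
pct = 62.6281


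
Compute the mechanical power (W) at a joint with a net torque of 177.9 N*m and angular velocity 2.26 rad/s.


P = M * omega
P = 177.9 * 2.26
P = 402.0540


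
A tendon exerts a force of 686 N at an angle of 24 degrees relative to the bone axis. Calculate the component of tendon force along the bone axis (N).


F_eff = F_tendon * cos(theta)
theta = 24 deg = 0.4189 rad
cos(theta) = 0.9135
F_eff = 686 * 0.9135
F_eff = 626.6922


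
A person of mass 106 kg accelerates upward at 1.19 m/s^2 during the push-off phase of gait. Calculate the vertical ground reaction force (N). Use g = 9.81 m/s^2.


GRF = m * (g + a)
GRF = 106 * (9.81 + 1.19)
GRF = 106 * 11.0000
GRF = 1166.0000


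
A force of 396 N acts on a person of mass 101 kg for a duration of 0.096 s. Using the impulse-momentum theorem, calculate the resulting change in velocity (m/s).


J = F * dt = 396 * 0.096 = 38.0160 N*s
delta_v = J / m
delta_v = 38.0160 / 101
delta_v = 0.3764


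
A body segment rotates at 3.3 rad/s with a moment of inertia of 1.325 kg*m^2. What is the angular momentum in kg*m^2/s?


L = I * omega
L = 1.325 * 3.3
L = 4.3725


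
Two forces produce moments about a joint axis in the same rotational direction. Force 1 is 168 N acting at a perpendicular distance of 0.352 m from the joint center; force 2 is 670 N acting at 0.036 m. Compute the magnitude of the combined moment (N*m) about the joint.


M = F1 * d1 + F2 * d2
M = 168 * 0.352 + 670 * 0.036
M = 59.1360 + 24.1200
M = 83.2560


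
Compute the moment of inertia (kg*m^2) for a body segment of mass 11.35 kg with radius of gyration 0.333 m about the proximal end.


I = m * k^2
I = 11.35 * 0.333^2
k^2 = 0.1109
I = 1.2586


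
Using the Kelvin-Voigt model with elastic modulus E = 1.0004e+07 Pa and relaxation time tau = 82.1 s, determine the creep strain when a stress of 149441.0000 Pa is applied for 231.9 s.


epsilon(t) = (sigma/E) * (1 - exp(-t/tau))
sigma/E = 149441.0000 / 1.0004e+07 = 0.0149
exp(-t/tau) = exp(-231.9 / 82.1) = 0.0593
epsilon = 0.0149 * (1 - 0.0593)
epsilon = 0.0141


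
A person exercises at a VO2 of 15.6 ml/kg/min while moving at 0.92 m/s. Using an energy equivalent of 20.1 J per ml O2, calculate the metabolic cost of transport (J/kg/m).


Power per kg = VO2 * 20.1 / 60
Power per kg = 15.6 * 20.1 / 60 = 5.2260 W/kg
Cost = power_per_kg / speed
Cost = 5.2260 / 0.92
Cost = 5.6804


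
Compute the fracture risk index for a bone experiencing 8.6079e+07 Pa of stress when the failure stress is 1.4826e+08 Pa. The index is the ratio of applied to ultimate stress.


FRI = applied / ultimate
FRI = 8.6079e+07 / 1.4826e+08
FRI = 0.5806


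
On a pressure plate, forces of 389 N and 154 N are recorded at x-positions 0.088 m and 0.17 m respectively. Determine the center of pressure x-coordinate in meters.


COP_x = (F1*x1 + F2*x2) / (F1 + F2)
COP_x = (389*0.088 + 154*0.17) / (389 + 154)
Numerator = 60.4120
Denominator = 543
COP_x = 0.1113


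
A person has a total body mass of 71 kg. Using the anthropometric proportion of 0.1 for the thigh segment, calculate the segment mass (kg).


m_segment = body_mass * fraction
m_segment = 71 * 0.1
m_segment = 7.1000


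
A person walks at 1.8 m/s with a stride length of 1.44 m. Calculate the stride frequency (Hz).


f = v / stride_length
f = 1.8 / 1.44
f = 1.2500


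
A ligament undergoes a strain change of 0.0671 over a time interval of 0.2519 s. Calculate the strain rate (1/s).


strain_rate = delta_strain / delta_t
strain_rate = 0.0671 / 0.2519
strain_rate = 0.2664


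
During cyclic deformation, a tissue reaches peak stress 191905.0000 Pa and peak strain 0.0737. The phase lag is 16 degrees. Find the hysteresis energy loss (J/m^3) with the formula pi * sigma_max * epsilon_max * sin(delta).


E_loss = pi * sigma_max * epsilon_max * sin(delta)
delta = 16 deg = 0.2793 rad
sin(delta) = 0.2756
E_loss = pi * 191905.0000 * 0.0737 * 0.2756
E_loss = 12247.3386


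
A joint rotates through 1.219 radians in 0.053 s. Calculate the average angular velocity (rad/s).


omega = delta_theta / delta_t
omega = 1.219 / 0.053
omega = 23.0000


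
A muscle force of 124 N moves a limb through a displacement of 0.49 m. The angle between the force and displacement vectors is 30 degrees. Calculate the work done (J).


W = F * d * cos(theta)
theta = 30 deg = 0.5236 rad
cos(theta) = 0.8660
W = 124 * 0.49 * 0.8660
W = 52.6197


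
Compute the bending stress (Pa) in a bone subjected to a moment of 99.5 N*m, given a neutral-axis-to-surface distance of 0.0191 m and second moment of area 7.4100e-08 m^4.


sigma = M * c / I
sigma = 99.5 * 0.0191 / 7.4100e-08
M * c = 1.9004
sigma = 2.5647e+07


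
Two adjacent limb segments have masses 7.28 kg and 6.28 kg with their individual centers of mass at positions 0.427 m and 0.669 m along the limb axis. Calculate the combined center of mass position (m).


COM = (m1*x1 + m2*x2) / (m1 + m2)
COM = (7.28*0.427 + 6.28*0.669) / (7.28 + 6.28)
Numerator = 7.3099
Denominator = 13.5600
COM = 0.5391


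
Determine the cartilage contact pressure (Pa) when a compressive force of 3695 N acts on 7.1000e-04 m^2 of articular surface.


P = F / A
P = 3695 / 7.1000e-04
P = 5.2042e+06


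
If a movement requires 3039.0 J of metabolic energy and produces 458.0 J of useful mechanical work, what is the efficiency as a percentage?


eta = (W_mech / E_meta) * 100
eta = (458.0 / 3039.0) * 100
ratio = 0.1507
eta = 15.0707


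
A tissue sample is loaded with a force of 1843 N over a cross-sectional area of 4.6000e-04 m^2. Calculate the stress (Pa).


stress = F / A
stress = 1843 / 4.6000e-04
stress = 4.0065e+06


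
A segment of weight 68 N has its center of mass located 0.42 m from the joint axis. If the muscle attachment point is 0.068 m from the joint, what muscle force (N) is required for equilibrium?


F_muscle = W * d_load / d_muscle
F_muscle = 68 * 0.42 / 0.068
Numerator = 28.5600
F_muscle = 420.0000


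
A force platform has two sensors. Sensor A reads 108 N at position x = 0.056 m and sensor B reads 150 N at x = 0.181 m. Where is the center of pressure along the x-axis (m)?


COP_x = (F1*x1 + F2*x2) / (F1 + F2)
COP_x = (108*0.056 + 150*0.181) / (108 + 150)
Numerator = 33.1980
Denominator = 258
COP_x = 0.1287


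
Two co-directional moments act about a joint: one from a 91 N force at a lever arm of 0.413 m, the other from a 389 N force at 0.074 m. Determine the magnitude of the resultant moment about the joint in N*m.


M = F1 * d1 + F2 * d2
M = 91 * 0.413 + 389 * 0.074
M = 37.5830 + 28.7860
M = 66.3690


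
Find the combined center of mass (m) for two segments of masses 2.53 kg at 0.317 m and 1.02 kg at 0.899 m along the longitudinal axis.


COM = (m1*x1 + m2*x2) / (m1 + m2)
COM = (2.53*0.317 + 1.02*0.899) / (2.53 + 1.02)
Numerator = 1.7190
Denominator = 3.5500
COM = 0.4842


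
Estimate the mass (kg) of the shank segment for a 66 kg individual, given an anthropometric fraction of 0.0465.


m_segment = body_mass * fraction
m_segment = 66 * 0.0465
m_segment = 3.0690


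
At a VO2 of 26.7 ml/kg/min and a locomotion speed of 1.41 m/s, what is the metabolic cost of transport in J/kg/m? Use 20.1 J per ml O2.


Power per kg = VO2 * 20.1 / 60
Power per kg = 26.7 * 20.1 / 60 = 8.9445 W/kg
Cost = power_per_kg / speed
Cost = 8.9445 / 1.41
Cost = 6.3436


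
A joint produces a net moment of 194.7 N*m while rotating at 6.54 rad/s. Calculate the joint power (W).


P = M * omega
P = 194.7 * 6.54
P = 1273.3380


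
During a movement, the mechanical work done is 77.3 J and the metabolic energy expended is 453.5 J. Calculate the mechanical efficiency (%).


eta = (W_mech / E_meta) * 100
eta = (77.3 / 453.5) * 100
ratio = 0.1705
eta = 17.0452


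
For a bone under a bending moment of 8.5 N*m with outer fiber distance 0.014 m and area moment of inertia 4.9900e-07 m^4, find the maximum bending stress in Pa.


sigma = M * c / I
sigma = 8.5 * 0.014 / 4.9900e-07
M * c = 0.1190
sigma = 238476.9539


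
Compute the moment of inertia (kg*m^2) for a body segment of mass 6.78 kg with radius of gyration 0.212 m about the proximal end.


I = m * k^2
I = 6.78 * 0.212^2
k^2 = 0.0449
I = 0.3047


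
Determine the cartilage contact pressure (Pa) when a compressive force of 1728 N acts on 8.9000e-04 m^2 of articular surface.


P = F / A
P = 1728 / 8.9000e-04
P = 1.9416e+06


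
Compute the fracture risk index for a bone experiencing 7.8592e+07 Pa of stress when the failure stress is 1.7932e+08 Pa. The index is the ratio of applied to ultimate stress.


FRI = applied / ultimate
FRI = 7.8592e+07 / 1.7932e+08
FRI = 0.4383


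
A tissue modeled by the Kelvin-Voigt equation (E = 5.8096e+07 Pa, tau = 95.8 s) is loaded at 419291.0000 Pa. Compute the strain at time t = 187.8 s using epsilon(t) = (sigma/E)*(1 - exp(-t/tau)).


epsilon(t) = (sigma/E) * (1 - exp(-t/tau))
sigma/E = 419291.0000 / 5.8096e+07 = 0.0072
exp(-t/tau) = exp(-187.8 / 95.8) = 0.1408
epsilon = 0.0072 * (1 - 0.1408)
epsilon = 0.0062


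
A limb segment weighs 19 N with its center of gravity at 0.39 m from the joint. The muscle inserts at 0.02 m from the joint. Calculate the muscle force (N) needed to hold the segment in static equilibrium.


F_muscle = W * d_load / d_muscle
F_muscle = 19 * 0.39 / 0.02
Numerator = 7.4100
F_muscle = 370.5000


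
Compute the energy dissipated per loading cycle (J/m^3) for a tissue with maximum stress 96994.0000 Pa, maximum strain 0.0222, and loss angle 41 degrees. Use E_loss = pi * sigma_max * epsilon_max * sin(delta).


E_loss = pi * sigma_max * epsilon_max * sin(delta)
delta = 41 deg = 0.7156 rad
sin(delta) = 0.6561
E_loss = pi * 96994.0000 * 0.0222 * 0.6561
E_loss = 4438.0341


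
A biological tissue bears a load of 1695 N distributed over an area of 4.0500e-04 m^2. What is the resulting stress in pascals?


stress = F / A
stress = 1695 / 4.0500e-04
stress = 4.1852e+06


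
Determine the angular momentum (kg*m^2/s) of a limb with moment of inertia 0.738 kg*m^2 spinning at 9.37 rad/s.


L = I * omega
L = 0.738 * 9.37
L = 6.9151


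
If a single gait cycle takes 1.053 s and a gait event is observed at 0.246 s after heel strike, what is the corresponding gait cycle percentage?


pct = (event_time / cycle_time) * 100
pct = (0.246 / 1.053) * 100
ratio = 0.2336
pct = 23.3618


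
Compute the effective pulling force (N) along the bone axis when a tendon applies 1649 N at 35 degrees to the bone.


F_eff = F_tendon * cos(theta)
theta = 35 deg = 0.6109 rad
cos(theta) = 0.8192
F_eff = 1649 * 0.8192
F_eff = 1350.7817


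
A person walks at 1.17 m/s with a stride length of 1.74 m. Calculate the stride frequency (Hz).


f = v / stride_length
f = 1.17 / 1.74
f = 0.6724


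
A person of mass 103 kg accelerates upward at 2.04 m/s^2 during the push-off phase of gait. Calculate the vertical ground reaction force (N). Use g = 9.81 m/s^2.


GRF = m * (g + a)
GRF = 103 * (9.81 + 2.04)
GRF = 103 * 11.8500
GRF = 1220.5500


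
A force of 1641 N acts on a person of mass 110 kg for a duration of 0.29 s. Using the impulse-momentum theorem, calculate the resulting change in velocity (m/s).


J = F * dt = 1641 * 0.29 = 475.8900 N*s
delta_v = J / m
delta_v = 475.8900 / 110
delta_v = 4.3263


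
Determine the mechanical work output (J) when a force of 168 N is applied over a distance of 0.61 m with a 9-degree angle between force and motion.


W = F * d * cos(theta)
theta = 9 deg = 0.1571 rad
cos(theta) = 0.9877
W = 168 * 0.61 * 0.9877
W = 101.2183


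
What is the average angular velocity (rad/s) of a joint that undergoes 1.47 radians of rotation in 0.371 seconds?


omega = delta_theta / delta_t
omega = 1.47 / 0.371
omega = 3.9623


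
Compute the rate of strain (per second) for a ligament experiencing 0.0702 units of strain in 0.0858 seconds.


strain_rate = delta_strain / delta_t
strain_rate = 0.0702 / 0.0858
strain_rate = 0.8182


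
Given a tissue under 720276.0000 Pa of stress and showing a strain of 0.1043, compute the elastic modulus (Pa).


E = stress / strain
E = 720276.0000 / 0.1043
E = 6.9058e+06


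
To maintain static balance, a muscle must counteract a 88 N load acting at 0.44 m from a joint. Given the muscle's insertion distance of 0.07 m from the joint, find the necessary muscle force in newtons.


F_muscle = W * d_load / d_muscle
F_muscle = 88 * 0.44 / 0.07
Numerator = 38.7200
F_muscle = 553.1429


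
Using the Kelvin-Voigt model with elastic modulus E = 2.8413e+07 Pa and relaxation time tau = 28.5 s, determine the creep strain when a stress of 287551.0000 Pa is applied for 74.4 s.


epsilon(t) = (sigma/E) * (1 - exp(-t/tau))
sigma/E = 287551.0000 / 2.8413e+07 = 0.0101
exp(-t/tau) = exp(-74.4 / 28.5) = 0.0735
epsilon = 0.0101 * (1 - 0.0735)
epsilon = 0.0094


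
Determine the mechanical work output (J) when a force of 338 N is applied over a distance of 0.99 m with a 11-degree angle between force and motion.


W = F * d * cos(theta)
theta = 11 deg = 0.1920 rad
cos(theta) = 0.9816
W = 338 * 0.99 * 0.9816
W = 328.4721


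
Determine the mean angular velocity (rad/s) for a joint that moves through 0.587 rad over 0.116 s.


omega = delta_theta / delta_t
omega = 0.587 / 0.116
omega = 5.0603


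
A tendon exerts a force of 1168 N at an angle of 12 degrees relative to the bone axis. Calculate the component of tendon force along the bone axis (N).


F_eff = F_tendon * cos(theta)
theta = 12 deg = 0.2094 rad
cos(theta) = 0.9781
F_eff = 1168 * 0.9781
F_eff = 1142.4764


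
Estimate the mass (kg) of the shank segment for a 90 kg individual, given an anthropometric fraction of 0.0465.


m_segment = body_mass * fraction
m_segment = 90 * 0.0465
m_segment = 4.1850


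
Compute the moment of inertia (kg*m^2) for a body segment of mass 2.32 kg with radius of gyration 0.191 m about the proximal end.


I = m * k^2
I = 2.32 * 0.191^2
k^2 = 0.0365
I = 0.0846


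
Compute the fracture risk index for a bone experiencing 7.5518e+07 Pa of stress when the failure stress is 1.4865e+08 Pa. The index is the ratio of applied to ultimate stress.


FRI = applied / ultimate
FRI = 7.5518e+07 / 1.4865e+08
FRI = 0.5080
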